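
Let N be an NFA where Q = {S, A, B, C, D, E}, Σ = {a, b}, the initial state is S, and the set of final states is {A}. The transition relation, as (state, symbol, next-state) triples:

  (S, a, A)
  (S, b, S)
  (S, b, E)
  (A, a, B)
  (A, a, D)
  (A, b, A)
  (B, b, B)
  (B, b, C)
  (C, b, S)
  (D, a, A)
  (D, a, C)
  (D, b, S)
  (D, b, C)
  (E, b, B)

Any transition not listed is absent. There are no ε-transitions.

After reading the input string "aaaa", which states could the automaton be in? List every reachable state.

Start in {S}.
Read 'a': S→{A}; now {A}.
Read 'a': A→{B, D}; now {B, D}.
Read 'a': B→∅, D→{A, C}; now {A, C}.
Read 'a': A→{B, D}, C→∅; now {B, D}.

{B, D}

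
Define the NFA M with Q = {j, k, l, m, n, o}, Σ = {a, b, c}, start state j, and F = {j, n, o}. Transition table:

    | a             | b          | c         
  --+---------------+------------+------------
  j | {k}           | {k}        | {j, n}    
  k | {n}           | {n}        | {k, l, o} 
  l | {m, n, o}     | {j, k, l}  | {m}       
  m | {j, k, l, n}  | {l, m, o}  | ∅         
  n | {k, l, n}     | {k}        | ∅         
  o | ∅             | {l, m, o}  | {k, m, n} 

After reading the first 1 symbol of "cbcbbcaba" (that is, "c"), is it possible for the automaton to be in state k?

Start in {j}.
Read 'c': {j} → {j, n}.
State k is not in {j, n}.

No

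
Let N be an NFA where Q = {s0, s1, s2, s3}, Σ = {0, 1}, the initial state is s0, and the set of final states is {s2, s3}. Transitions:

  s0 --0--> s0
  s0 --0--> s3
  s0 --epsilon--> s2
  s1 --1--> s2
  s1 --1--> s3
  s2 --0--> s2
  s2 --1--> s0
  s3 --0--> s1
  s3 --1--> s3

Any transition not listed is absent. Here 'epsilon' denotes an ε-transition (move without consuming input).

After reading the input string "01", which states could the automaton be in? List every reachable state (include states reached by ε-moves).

{s0, s2, s3}

Start: ε-closure({s0}) = {s0, s2}.
Read '0': s0→{s0, s3}, s2→{s2}; now {s0, s2, s3}.
Read '1': s0→∅, s2→{s0}, s3→{s3}; union {s0, s3}; ε-closure = {s0, s2, s3}.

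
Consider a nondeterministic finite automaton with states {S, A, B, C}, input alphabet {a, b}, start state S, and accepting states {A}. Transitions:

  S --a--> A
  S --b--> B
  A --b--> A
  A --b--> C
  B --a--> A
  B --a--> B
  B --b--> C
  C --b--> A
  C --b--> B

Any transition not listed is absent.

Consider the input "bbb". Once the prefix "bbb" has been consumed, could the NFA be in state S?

No

Start in {S}.
Read 'b': {S} → {B}.
Read 'b': {B} → {C}.
Read 'b': {C} → {A, B}.
State S is not in {A, B}.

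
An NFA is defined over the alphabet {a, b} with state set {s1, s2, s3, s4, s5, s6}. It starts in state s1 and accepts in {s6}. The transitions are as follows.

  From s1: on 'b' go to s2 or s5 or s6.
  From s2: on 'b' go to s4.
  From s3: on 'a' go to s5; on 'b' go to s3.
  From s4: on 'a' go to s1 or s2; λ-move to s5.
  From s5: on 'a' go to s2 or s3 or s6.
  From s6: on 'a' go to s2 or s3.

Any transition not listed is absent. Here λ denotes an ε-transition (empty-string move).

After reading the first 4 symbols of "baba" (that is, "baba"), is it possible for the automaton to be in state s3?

Start in {s1}.
Read 'b': s1→{s2, s5, s6}; now {s2, s5, s6}.
Read 'a': s2→∅, s5→{s2, s3, s6}, s6→{s2, s3}; now {s2, s3, s6}.
Read 'b': s2→{s4}, s3→{s3}, s6→∅; union {s3, s4}; ε-closure = {s3, s4, s5}.
Read 'a': s3→{s5}, s4→{s1, s2}, s5→{s2, s3, s6}; now {s1, s2, s3, s5, s6}.
State s3 is in {s1, s2, s3, s5, s6}.

Yes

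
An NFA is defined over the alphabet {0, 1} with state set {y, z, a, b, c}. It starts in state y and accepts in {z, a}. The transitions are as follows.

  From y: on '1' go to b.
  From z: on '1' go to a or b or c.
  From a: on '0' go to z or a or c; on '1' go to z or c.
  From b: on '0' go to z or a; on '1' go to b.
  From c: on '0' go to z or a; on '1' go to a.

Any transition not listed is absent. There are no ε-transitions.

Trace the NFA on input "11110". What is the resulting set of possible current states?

{z, a}

Start in {y}.
Read '1': {y} → {b}.
Read '1': {b} → {b}.
Read '1': {b} → {b}.
Read '1': {b} → {b}.
Read '0': {b} → {z, a}.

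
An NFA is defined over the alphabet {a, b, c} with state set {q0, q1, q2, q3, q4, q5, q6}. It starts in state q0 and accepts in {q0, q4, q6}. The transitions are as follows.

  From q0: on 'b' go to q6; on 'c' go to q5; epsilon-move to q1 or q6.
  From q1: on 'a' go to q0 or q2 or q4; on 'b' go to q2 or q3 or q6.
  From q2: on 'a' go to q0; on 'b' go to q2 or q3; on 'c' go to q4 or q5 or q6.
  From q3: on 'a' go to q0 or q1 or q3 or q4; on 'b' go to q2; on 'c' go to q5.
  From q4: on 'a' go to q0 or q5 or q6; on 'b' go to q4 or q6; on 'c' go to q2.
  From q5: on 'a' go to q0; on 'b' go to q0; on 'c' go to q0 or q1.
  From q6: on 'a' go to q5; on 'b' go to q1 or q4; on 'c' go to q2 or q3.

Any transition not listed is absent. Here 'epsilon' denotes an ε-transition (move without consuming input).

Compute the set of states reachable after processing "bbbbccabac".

{q0, q1, q2, q3, q4, q5, q6}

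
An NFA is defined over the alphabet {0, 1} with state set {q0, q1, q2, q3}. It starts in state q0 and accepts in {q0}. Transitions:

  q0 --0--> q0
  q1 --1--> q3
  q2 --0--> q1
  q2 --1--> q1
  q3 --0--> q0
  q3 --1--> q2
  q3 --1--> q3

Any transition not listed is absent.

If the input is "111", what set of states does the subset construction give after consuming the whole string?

∅

Start in {q0}.
Read '1': {q0} → ∅.
The set is empty and remains empty for the remaining 2 symbols.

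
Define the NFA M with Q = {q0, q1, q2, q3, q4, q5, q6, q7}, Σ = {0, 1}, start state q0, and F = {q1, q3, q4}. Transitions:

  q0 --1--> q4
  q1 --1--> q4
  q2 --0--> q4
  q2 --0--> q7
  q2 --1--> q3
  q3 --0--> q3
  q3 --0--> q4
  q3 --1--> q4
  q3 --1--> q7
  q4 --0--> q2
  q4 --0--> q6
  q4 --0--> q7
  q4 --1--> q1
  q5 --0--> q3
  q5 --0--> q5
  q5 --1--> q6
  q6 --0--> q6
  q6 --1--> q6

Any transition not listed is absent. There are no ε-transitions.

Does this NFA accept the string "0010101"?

No

Start in {q0}.
Read '0': q0→∅; now ∅.
The set is empty and remains empty for the remaining 6 symbols.
The final set ∅ contains no accepting state.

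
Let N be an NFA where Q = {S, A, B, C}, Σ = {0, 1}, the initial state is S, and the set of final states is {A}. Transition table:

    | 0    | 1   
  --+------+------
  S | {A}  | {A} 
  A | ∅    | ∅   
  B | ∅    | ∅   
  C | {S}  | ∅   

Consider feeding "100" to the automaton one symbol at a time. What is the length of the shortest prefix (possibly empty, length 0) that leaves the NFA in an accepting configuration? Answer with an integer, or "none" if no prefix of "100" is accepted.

1

Start in {S}.
Read '1': S→{A}; now {A}.
None of the earlier sets intersect F, but {A} does.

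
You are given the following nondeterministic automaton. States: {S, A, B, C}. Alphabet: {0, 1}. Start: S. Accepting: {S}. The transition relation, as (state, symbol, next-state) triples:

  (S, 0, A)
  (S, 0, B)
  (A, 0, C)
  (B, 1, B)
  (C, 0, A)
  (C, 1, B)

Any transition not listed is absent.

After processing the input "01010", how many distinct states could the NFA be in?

Start in {S}.
Read '0': S→{A, B}; now {A, B}.
Read '1': A→∅, B→{B}; now {B}.
Read '0': B→∅; now ∅.
The set is empty and remains empty for the remaining 2 symbols.
That set has 0 states.

0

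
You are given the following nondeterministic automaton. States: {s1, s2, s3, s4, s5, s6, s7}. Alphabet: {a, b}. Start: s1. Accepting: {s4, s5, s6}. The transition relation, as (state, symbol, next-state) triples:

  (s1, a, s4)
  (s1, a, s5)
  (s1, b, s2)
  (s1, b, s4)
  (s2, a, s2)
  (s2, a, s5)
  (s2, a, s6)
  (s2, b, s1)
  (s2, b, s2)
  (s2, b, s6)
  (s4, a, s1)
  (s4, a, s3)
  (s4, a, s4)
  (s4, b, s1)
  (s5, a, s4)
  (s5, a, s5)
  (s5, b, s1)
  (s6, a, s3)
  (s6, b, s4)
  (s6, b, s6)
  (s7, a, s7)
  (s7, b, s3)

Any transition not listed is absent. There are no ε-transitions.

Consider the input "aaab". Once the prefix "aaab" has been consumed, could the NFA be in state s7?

No

Start in {s1}.
Read 'a': {s1} → {s4, s5}.
Read 'a': {s4, s5} → {s1, s3, s4, s5}.
Read 'a': {s1, s3, s4, s5} → {s1, s3, s4, s5}.
Read 'b': {s1, s3, s4, s5} → {s1, s2, s4}.
State s7 is not in {s1, s2, s4}.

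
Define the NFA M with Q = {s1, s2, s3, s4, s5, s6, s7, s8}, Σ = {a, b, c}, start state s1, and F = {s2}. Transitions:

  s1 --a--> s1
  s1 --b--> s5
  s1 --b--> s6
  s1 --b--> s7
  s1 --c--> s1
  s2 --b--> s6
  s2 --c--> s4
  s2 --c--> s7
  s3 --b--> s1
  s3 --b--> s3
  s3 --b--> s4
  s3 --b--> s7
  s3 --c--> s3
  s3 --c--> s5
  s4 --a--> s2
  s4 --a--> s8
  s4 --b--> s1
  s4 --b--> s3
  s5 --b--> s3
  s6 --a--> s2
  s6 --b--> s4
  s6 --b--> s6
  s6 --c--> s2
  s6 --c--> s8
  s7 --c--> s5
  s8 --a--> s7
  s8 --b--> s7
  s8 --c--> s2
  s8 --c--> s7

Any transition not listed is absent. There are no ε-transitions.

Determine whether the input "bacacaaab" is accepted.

Start in {s1}.
Read 'b': s1→{s5, s6, s7}; now {s5, s6, s7}.
Read 'a': s5→∅, s6→{s2}, s7→∅; now {s2}.
Read 'c': s2→{s4, s7}; now {s4, s7}.
Read 'a': s4→{s2, s8}, s7→∅; now {s2, s8}.
Read 'c': s2→{s4, s7}, s8→{s2, s7}; now {s2, s4, s7}.
Read 'a': s2→∅, s4→{s2, s8}, s7→∅; now {s2, s8}.
Read 'a': s2→∅, s8→{s7}; now {s7}.
Read 'a': s7→∅; now ∅.
The set is empty and remains empty for the remaining 1 symbol.
The final set ∅ contains no accepting state.

No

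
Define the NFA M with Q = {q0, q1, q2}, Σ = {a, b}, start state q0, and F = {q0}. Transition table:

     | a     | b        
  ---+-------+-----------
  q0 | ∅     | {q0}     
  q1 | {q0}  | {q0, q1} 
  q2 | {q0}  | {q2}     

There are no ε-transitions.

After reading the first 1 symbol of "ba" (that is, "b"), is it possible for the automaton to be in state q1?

No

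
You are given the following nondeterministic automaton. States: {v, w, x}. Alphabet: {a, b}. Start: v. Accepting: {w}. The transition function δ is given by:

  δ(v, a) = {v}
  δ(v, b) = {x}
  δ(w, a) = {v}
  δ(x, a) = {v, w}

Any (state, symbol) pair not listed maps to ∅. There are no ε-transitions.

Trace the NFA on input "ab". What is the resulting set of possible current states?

Start in {v}.
Read 'a': v→{v}; now {v}.
Read 'b': v→{x}; now {x}.

{x}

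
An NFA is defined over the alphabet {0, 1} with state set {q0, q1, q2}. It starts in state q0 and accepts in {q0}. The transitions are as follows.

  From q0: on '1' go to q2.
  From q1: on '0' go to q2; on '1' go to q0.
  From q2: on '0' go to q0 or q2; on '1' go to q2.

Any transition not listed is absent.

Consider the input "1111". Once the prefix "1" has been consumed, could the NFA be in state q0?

Start in {q0}.
Read '1': {q0} → {q2}.
State q0 is not in {q2}.

No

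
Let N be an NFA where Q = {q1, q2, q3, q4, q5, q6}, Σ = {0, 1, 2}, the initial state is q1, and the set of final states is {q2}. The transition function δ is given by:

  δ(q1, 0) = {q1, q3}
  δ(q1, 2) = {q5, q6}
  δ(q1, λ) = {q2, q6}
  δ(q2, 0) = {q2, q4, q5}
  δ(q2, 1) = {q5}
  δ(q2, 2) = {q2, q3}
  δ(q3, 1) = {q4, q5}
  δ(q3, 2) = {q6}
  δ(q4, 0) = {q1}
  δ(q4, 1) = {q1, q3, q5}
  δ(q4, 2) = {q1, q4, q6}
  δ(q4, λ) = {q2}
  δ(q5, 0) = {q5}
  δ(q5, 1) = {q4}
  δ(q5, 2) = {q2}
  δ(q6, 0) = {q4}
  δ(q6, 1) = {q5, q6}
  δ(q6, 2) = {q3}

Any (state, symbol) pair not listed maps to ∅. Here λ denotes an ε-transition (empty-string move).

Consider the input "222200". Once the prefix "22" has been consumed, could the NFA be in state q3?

Yes

Start: ε-closure({q1}) = {q1, q2, q6}.
Read '2': q1→{q5, q6}, q2→{q2, q3}, q6→{q3}; now {q2, q3, q5, q6}.
Read '2': q2→{q2, q3}, q3→{q6}, q5→{q2}, q6→{q3}; now {q2, q3, q6}.
State q3 is in {q2, q3, q6}.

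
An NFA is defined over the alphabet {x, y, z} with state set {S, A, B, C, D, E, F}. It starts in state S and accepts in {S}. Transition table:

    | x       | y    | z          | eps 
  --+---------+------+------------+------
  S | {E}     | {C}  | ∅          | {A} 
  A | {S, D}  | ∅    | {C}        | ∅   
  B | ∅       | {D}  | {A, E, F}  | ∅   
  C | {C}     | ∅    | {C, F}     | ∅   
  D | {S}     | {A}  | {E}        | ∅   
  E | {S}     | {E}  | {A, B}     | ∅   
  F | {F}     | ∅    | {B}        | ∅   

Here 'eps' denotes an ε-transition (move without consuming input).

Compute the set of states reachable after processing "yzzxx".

Start: ε-closure({S}) = {S, A}.
Read 'y': S→{C}, A→∅; now {C}.
Read 'z': C→{C, F}; now {C, F}.
Read 'z': C→{C, F}, F→{B}; now {B, C, F}.
Read 'x': B→∅, C→{C}, F→{F}; now {C, F}.
Read 'x': C→{C}, F→{F}; now {C, F}.

{C, F}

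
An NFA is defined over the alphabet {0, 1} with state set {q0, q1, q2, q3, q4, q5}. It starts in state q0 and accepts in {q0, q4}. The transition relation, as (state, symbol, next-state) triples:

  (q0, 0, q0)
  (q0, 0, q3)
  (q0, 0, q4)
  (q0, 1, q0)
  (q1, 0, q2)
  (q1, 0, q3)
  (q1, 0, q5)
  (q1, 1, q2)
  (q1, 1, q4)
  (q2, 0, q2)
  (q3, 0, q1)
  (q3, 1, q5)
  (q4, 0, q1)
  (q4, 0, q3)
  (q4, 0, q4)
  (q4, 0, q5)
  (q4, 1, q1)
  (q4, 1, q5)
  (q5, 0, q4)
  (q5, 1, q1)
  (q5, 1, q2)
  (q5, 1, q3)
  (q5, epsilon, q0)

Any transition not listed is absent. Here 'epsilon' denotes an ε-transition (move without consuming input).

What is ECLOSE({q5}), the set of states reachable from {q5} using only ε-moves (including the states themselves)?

{q0, q5}

Begin with {q5}.
ε-move q5 → q0; add q0.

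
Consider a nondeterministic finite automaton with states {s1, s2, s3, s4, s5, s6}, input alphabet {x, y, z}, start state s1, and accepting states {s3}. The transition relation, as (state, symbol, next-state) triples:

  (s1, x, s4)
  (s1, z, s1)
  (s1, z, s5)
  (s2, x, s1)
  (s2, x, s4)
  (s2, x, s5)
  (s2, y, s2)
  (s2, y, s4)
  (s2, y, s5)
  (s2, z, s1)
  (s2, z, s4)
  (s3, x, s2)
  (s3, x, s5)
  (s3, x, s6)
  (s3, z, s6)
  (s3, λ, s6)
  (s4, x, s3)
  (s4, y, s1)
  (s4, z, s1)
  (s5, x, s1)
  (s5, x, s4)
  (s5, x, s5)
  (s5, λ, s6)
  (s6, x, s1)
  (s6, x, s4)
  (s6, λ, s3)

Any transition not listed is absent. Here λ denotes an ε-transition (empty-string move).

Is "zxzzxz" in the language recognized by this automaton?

Yes

Start in {s1}.
Read 'z': s1→{s1, s5}; union {s1, s5}; ε-closure = {s1, s3, s5, s6}.
Read 'x': s1→{s4}, s3→{s2, s5, s6}, s5→{s1, s4, s5}, s6→{s1, s4}; union {s1, s2, s4, s5, s6}; ε-closure = {s1, s2, s3, s4, s5, s6}.
Read 'z': s1→{s1, s5}, s2→{s1, s4}, s3→{s6}, s4→{s1}, s5→∅, s6→∅; union {s1, s4, s5, s6}; ε-closure = {s1, s3, s4, s5, s6}.
Read 'z': s1→{s1, s5}, s3→{s6}, s4→{s1}, s5→∅, s6→∅; union {s1, s5, s6}; ε-closure = {s1, s3, s5, s6}.
Read 'x': s1→{s4}, s3→{s2, s5, s6}, s5→{s1, s4, s5}, s6→{s1, s4}; union {s1, s2, s4, s5, s6}; ε-closure = {s1, s2, s3, s4, s5, s6}.
Read 'z': s1→{s1, s5}, s2→{s1, s4}, s3→{s6}, s4→{s1}, s5→∅, s6→∅; union {s1, s4, s5, s6}; ε-closure = {s1, s3, s4, s5, s6}.
The final set {s1, s3, s4, s5, s6} contains the accepting state s3.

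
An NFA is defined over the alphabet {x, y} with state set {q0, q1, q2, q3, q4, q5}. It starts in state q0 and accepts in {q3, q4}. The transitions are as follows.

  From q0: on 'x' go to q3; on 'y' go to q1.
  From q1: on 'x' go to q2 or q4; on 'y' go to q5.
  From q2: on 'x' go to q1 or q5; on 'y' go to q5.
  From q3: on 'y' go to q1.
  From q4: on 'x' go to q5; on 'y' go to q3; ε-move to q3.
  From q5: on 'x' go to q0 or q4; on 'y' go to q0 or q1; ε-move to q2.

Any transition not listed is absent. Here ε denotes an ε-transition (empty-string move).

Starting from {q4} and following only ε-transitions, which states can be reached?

Begin with {q4}.
ε-move q4 → q3; add q3.

{q3, q4}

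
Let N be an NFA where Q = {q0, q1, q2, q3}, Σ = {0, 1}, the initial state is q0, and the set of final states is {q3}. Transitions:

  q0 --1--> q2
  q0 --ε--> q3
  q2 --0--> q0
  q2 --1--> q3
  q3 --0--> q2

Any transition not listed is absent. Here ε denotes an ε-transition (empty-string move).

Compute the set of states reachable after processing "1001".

{q3}

Start: ε-closure({q0}) = {q0, q3}.
Read '1': q0→{q2}, q3→∅; now {q2}.
Read '0': q2→{q0}; union {q0}; ε-closure = {q0, q3}.
Read '0': q0→∅, q3→{q2}; now {q2}.
Read '1': q2→{q3}; now {q3}.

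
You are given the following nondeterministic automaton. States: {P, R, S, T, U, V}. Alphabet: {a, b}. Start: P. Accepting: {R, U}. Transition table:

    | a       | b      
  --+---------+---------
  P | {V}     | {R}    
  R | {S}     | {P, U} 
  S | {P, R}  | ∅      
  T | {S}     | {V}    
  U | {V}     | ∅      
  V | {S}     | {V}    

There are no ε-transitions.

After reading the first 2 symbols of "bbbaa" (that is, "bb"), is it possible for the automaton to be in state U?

Start in {P}.
Read 'b': P→{R}; now {R}.
Read 'b': R→{P, U}; now {P, U}.
State U is in {P, U}.

Yes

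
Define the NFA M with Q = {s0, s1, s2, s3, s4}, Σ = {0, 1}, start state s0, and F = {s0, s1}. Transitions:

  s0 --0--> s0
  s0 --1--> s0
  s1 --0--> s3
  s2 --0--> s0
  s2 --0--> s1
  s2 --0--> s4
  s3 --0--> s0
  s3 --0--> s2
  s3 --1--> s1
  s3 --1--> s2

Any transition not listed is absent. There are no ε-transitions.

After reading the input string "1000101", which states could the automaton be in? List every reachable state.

Start in {s0}.
Read '1': s0→{s0}; now {s0}.
Read '0': s0→{s0}; now {s0}.
Read '0': s0→{s0}; now {s0}.
Read '0': s0→{s0}; now {s0}.
Read '1': s0→{s0}; now {s0}.
Read '0': s0→{s0}; now {s0}.
Read '1': s0→{s0}; now {s0}.

{s0}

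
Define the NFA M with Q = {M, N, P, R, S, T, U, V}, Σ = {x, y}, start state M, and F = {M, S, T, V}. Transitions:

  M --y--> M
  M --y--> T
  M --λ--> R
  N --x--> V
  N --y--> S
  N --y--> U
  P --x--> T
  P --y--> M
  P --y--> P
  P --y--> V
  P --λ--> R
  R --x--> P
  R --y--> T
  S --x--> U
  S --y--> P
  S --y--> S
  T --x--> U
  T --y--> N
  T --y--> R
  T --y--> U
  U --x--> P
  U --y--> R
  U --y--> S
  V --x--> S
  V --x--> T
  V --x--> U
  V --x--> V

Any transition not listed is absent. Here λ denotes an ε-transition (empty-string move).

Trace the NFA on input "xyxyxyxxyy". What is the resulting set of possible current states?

Start: ε-closure({M}) = {M, R}.
Read 'x': M→∅, R→{P}; union {P}; ε-closure = {P, R}.
Read 'y': P→{M, P, V}, R→{T}; union {M, P, T, V}; ε-closure = {M, P, R, T, V}.
Read 'x': M→∅, P→{T}, R→{P}, T→{U}, V→{S, T, U, V}; union {P, S, T, U, V}; ε-closure = {P, R, S, T, U, V}.
Read 'y': P→{M, P, V}, R→{T}, S→{P, S}, T→{N, R, U}, U→{R, S}, V→∅; now {M, N, P, R, S, T, U, V}.
Read 'x': M→∅, N→{V}, P→{T}, R→{P}, S→{U}, T→{U}, U→{P}, V→{S, T, U, V}; union {P, S, T, U, V}; ε-closure = {P, R, S, T, U, V}.
Read 'y': P→{M, P, V}, R→{T}, S→{P, S}, T→{N, R, U}, U→{R, S}, V→∅; now {M, N, P, R, S, T, U, V}.
Read 'x': M→∅, N→{V}, P→{T}, R→{P}, S→{U}, T→{U}, U→{P}, V→{S, T, U, V}; union {P, S, T, U, V}; ε-closure = {P, R, S, T, U, V}.
Read 'x': P→{T}, R→{P}, S→{U}, T→{U}, U→{P}, V→{S, T, U, V}; union {P, S, T, U, V}; ε-closure = {P, R, S, T, U, V}.
Read 'y': P→{M, P, V}, R→{T}, S→{P, S}, T→{N, R, U}, U→{R, S}, V→∅; now {M, N, P, R, S, T, U, V}.
Read 'y': M→{M, T}, N→{S, U}, P→{M, P, V}, R→{T}, S→{P, S}, T→{N, R, U}, U→{R, S}, V→∅; now {M, N, P, R, S, T, U, V}.

{M, N, P, R, S, T, U, V}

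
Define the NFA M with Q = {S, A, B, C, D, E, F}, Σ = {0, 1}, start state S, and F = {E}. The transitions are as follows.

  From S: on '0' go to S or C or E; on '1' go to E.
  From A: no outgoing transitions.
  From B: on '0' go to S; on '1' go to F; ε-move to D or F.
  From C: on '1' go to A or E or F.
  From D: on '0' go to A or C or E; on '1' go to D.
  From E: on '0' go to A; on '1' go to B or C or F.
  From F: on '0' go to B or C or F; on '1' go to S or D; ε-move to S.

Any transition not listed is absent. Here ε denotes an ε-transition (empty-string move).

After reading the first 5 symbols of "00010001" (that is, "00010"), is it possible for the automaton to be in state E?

Yes

Start in {S}.
Read '0': S→{S, C, E}; now {S, C, E}.
Read '0': S→{S, C, E}, C→∅, E→{A}; now {S, A, C, E}.
Read '0': S→{S, C, E}, A→∅, C→∅, E→{A}; now {S, A, C, E}.
Read '1': S→{E}, A→∅, C→{A, E, F}, E→{B, C, F}; union {A, B, C, E, F}; ε-closure = {S, A, B, C, D, E, F}.
Read '0': S→{S, C, E}, A→∅, B→{S}, C→∅, D→{A, C, E}, E→{A}, F→{B, C, F}; union {S, A, B, C, E, F}; ε-closure = {S, A, B, C, D, E, F}.
State E is in {S, A, B, C, D, E, F}.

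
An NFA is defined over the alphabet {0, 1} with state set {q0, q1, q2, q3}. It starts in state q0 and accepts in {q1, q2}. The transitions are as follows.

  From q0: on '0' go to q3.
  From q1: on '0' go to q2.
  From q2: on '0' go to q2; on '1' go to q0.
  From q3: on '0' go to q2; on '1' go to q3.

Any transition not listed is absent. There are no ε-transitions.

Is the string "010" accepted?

Start in {q0}.
Read '0': {q0} → {q3}.
Read '1': {q3} → {q3}.
Read '0': {q3} → {q2}.
The final set {q2} contains the accepting state q2.

Yes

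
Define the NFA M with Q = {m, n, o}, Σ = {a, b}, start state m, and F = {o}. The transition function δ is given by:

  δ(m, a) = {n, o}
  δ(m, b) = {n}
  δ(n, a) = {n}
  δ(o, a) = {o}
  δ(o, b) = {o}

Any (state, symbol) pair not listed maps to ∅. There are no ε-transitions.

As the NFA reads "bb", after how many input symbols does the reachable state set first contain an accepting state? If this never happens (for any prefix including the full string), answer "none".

Start in {m}.
Read 'b': m→{n}; now {n}.
Read 'b': n→∅; now ∅.
No reachable set along the way intersects F.

none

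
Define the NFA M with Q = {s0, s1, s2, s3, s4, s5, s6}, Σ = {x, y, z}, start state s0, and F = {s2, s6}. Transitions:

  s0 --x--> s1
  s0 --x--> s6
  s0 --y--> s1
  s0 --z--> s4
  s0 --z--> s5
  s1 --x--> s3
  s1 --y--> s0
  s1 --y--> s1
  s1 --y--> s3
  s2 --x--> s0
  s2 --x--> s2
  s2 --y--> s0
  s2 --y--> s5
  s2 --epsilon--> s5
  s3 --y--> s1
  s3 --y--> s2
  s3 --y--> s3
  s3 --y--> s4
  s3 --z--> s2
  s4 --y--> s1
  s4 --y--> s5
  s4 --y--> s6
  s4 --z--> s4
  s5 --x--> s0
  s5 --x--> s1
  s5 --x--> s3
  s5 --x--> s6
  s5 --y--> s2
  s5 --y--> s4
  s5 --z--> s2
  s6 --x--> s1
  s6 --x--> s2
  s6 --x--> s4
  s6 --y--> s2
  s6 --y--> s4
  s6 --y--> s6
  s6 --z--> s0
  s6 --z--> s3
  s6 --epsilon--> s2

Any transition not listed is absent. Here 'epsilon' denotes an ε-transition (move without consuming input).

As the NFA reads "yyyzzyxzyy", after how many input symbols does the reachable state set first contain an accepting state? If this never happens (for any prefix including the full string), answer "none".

3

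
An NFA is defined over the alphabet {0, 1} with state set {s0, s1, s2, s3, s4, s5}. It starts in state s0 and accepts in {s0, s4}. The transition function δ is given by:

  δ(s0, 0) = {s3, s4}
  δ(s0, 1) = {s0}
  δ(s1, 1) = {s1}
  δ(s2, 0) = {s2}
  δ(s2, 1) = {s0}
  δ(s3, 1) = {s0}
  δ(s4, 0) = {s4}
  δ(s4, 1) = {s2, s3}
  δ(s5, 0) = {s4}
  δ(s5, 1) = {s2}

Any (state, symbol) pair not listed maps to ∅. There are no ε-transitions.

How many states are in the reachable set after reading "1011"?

Start in {s0}.
Read '1': s0→{s0}; now {s0}.
Read '0': s0→{s3, s4}; now {s3, s4}.
Read '1': s3→{s0}, s4→{s2, s3}; now {s0, s2, s3}.
Read '1': s0→{s0}, s2→{s0}, s3→{s0}; now {s0}.
That set has 1 state.

1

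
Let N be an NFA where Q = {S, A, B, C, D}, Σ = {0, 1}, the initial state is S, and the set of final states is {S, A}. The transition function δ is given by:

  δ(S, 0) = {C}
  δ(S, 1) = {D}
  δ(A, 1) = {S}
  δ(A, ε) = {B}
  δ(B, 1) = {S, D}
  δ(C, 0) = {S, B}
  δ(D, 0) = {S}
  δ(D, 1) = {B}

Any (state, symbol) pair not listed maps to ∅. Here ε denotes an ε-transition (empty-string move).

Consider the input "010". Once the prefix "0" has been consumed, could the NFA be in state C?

Yes

Start in {S}.
Read '0': S→{C}; now {C}.
State C is in {C}.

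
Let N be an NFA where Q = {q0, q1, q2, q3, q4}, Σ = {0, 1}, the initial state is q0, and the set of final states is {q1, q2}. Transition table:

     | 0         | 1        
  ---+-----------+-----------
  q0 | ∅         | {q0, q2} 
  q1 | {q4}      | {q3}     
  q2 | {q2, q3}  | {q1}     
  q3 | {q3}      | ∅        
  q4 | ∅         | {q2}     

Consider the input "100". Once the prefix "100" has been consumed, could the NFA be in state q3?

Start in {q0}.
Read '1': {q0} → {q0, q2}.
Read '0': {q0, q2} → {q2, q3}.
Read '0': {q2, q3} → {q2, q3}.
State q3 is in {q2, q3}.

Yes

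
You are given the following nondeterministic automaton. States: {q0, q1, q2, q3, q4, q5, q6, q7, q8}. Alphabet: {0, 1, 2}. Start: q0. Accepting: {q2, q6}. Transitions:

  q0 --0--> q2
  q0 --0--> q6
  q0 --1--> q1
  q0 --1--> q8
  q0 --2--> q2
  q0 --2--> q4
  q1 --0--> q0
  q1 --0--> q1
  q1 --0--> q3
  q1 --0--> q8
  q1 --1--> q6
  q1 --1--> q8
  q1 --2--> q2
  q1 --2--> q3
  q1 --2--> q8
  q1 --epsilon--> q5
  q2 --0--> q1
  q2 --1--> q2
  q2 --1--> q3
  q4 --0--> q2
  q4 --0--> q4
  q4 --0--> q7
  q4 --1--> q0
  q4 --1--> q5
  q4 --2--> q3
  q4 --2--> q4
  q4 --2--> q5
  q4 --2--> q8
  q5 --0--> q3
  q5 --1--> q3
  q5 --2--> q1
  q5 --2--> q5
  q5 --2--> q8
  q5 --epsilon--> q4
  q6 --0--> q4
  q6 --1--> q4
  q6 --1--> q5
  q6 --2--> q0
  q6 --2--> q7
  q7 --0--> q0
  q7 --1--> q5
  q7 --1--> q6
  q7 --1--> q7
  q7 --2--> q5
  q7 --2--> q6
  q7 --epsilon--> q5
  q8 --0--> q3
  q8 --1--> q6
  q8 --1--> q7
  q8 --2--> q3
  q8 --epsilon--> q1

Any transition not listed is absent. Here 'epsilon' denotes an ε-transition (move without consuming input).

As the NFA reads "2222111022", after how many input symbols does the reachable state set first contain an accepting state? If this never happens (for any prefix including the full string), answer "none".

1

Start in {q0}.
Read '2': {q0} → {q2, q4}.
None of the earlier sets intersect F, but {q2, q4} does.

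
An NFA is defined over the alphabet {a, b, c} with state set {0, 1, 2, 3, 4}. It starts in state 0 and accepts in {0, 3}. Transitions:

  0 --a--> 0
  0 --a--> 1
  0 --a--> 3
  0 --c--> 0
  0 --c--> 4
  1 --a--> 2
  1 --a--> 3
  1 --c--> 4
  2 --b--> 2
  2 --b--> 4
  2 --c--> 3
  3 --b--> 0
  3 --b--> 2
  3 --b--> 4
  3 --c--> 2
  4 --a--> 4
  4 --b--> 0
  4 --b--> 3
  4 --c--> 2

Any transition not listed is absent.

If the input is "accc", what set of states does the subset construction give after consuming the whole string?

Start in {0}.
Read 'a': 0→{0, 1, 3}; now {0, 1, 3}.
Read 'c': 0→{0, 4}, 1→{4}, 3→{2}; now {0, 2, 4}.
Read 'c': 0→{0, 4}, 2→{3}, 4→{2}; now {0, 2, 3, 4}.
Read 'c': 0→{0, 4}, 2→{3}, 3→{2}, 4→{2}; now {0, 2, 3, 4}.

{0, 2, 3, 4}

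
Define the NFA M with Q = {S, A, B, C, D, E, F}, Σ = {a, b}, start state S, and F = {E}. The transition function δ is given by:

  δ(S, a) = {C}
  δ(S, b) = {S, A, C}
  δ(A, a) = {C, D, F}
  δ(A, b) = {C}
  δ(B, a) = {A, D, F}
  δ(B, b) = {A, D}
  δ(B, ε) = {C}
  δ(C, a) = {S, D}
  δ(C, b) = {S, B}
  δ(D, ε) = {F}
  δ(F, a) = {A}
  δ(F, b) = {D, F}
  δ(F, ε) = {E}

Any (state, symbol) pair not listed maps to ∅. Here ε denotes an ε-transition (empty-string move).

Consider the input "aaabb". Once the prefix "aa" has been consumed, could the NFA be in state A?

No

Start in {S}.
Read 'a': {S} → {C}.
Read 'a': {C} → {S, D, E, F}.
State A is not in {S, D, E, F}.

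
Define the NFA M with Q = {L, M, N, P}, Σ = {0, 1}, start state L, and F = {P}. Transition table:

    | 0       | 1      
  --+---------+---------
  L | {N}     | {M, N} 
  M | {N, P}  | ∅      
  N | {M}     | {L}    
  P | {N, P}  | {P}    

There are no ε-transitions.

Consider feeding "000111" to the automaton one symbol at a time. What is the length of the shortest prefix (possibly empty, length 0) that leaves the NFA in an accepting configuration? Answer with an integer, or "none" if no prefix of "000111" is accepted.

Start in {L}.
Read '0': {L} → {N}.
Read '0': {N} → {M}.
Read '0': {M} → {N, P}.
None of the earlier sets intersect F, but {N, P} does.

3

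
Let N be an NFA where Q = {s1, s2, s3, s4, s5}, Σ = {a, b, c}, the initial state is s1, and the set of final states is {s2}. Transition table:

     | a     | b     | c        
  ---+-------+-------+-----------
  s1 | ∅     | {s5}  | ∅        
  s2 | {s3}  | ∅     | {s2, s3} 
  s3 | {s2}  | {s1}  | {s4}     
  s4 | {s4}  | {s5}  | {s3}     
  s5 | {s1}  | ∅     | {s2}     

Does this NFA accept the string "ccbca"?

Start in {s1}.
Read 'c': s1→∅; now ∅.
The set is empty and remains empty for the remaining 4 symbols.
The final set ∅ contains no accepting state.

No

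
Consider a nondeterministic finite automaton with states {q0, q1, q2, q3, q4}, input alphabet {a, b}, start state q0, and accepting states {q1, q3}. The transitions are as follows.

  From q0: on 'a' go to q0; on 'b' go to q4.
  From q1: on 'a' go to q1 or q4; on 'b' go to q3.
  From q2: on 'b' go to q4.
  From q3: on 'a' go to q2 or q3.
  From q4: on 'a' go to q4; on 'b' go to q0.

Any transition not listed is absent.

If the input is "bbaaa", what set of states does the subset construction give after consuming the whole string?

Start in {q0}.
Read 'b': q0→{q4}; now {q4}.
Read 'b': q4→{q0}; now {q0}.
Read 'a': q0→{q0}; now {q0}.
Read 'a': q0→{q0}; now {q0}.
Read 'a': q0→{q0}; now {q0}.

{q0}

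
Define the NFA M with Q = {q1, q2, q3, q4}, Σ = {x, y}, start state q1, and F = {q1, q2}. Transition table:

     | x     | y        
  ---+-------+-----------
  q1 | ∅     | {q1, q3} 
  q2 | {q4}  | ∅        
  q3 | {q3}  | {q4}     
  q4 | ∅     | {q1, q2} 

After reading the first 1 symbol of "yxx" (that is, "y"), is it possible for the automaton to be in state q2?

No

Start in {q1}.
Read 'y': {q1} → {q1, q3}.
State q2 is not in {q1, q3}.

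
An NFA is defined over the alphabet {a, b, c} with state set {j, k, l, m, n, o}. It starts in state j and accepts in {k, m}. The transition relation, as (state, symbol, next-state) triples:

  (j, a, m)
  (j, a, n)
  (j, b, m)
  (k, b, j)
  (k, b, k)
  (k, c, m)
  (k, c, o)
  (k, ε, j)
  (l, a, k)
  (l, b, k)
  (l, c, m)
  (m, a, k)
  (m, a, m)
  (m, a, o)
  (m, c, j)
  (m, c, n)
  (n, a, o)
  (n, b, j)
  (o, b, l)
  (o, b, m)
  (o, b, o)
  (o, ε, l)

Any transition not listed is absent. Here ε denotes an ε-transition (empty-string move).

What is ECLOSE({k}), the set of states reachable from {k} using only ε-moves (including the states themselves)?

Begin with {k}.
ε-move k → j; add j.

{j, k}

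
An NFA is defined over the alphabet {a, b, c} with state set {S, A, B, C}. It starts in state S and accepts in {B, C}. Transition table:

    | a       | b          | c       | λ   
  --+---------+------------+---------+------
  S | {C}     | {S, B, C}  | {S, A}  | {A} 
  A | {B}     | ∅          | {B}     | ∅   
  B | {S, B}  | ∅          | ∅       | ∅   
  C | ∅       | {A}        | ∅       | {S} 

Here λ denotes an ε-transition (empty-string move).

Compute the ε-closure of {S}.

Begin with {S}.
ε-move S → A; add A.

{S, A}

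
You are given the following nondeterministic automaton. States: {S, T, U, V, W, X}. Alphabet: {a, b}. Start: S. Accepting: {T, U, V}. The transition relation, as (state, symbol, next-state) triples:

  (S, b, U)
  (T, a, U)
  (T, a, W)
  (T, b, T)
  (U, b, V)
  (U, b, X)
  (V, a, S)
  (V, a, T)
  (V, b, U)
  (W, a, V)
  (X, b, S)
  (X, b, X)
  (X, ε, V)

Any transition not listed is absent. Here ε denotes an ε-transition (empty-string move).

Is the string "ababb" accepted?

No

Start in {S}.
Read 'a': {S} → ∅.
The set is empty and remains empty for the remaining 4 symbols.
The final set ∅ contains no accepting state.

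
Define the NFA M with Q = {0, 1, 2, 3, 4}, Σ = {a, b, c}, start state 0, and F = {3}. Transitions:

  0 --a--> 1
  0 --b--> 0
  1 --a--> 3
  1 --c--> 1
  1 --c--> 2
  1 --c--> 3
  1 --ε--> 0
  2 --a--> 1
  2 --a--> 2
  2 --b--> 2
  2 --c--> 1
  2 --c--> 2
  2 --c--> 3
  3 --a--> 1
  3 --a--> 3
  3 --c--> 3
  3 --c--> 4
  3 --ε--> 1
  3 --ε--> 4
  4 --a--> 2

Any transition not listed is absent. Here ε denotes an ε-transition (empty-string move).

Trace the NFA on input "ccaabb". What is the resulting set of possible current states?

Start in {0}.
Read 'c': {0} → ∅.
The set is empty and remains empty for the remaining 5 symbols.

∅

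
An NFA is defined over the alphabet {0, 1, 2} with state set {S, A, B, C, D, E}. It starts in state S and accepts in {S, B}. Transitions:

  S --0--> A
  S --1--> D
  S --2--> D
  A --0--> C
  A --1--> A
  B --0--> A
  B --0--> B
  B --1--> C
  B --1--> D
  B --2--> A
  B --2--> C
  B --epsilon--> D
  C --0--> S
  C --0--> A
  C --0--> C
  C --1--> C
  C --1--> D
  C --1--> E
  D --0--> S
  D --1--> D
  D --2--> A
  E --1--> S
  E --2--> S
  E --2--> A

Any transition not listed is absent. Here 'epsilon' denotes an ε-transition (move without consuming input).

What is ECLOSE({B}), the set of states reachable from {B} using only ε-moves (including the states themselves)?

Begin with {B}.
ε-move B → D; add D.

{B, D}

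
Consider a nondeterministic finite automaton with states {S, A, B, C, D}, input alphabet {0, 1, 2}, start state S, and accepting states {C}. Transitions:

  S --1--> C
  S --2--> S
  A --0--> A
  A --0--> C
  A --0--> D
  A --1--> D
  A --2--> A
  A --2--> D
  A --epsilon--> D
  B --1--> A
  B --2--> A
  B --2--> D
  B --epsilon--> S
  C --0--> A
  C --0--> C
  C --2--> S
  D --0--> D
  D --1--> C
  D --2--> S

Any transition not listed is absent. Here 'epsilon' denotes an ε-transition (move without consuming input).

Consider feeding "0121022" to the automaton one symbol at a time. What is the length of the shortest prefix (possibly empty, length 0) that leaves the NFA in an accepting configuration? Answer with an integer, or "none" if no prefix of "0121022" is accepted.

Start in {S}.
Read '0': {S} → ∅.
The set is empty and remains empty for the remaining 6 symbols.
No reachable set along the way intersects F.

none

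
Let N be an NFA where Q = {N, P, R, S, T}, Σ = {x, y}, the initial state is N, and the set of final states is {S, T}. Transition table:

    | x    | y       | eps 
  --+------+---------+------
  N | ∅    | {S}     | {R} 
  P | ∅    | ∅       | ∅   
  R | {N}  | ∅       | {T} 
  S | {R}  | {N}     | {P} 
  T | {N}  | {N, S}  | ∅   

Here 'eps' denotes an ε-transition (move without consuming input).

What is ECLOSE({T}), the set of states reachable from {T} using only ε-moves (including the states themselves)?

Begin with {T}.
No ε-moves leave this set, so the closure equals the set itself.

{T}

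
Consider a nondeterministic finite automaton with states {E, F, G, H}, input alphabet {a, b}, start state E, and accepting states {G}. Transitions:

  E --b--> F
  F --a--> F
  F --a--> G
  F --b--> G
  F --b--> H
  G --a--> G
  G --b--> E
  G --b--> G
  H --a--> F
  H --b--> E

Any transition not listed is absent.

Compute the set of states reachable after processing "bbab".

{E, G, H}

Start in {E}.
Read 'b': E→{F}; now {F}.
Read 'b': F→{G, H}; now {G, H}.
Read 'a': G→{G}, H→{F}; now {F, G}.
Read 'b': F→{G, H}, G→{E, G}; now {E, G, H}.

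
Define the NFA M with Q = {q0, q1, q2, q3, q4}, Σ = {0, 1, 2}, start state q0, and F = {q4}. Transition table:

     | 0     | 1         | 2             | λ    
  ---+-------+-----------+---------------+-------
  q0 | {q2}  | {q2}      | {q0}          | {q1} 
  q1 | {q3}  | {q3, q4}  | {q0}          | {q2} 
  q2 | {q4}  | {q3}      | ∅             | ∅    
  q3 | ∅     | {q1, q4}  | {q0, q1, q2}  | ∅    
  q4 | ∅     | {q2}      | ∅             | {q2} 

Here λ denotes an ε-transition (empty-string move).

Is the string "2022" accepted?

No

Start: ε-closure({q0}) = {q0, q1, q2}.
Read '2': q0→{q0}, q1→{q0}, q2→∅; union {q0}; ε-closure = {q0, q1, q2}.
Read '0': q0→{q2}, q1→{q3}, q2→{q4}; now {q2, q3, q4}.
Read '2': q2→∅, q3→{q0, q1, q2}, q4→∅; now {q0, q1, q2}.
Read '2': q0→{q0}, q1→{q0}, q2→∅; union {q0}; ε-closure = {q0, q1, q2}.
The final set {q0, q1, q2} contains no accepting state.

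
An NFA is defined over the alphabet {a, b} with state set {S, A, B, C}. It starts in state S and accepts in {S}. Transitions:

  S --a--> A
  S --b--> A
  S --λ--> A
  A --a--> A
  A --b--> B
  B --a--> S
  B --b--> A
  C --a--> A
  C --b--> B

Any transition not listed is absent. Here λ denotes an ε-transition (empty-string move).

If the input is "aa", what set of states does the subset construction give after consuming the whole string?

Start: ε-closure({S}) = {S, A}.
Read 'a': S→{A}, A→{A}; now {A}.
Read 'a': A→{A}; now {A}.

{A}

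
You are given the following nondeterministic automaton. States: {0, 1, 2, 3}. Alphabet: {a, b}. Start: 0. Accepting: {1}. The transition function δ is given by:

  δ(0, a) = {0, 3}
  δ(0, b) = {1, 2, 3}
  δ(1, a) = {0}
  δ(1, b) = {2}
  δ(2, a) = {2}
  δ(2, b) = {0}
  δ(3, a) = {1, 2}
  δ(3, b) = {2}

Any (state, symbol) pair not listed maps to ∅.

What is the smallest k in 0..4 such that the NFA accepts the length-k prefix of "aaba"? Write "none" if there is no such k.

2

Start in {0}.
Read 'a': 0→{0, 3}; now {0, 3}.
Read 'a': 0→{0, 3}, 3→{1, 2}; now {0, 1, 2, 3}.
None of the earlier sets intersect F, but {0, 1, 2, 3} does.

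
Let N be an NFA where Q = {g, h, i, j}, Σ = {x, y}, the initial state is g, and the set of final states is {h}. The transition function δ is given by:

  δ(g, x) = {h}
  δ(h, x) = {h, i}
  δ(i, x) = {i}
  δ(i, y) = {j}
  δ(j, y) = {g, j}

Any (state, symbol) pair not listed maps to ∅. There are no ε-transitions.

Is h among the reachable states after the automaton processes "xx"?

Start in {g}.
Read 'x': g→{h}; now {h}.
Read 'x': h→{h, i}; now {h, i}.
State h is in {h, i}.

Yes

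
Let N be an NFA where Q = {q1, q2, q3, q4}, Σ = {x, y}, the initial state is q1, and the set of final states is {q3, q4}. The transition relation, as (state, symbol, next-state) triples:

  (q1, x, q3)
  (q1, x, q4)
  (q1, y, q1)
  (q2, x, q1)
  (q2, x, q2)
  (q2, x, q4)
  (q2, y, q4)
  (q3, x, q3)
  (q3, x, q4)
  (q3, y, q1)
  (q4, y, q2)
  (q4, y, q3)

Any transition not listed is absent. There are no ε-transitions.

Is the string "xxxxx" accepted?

Yes

Start in {q1}.
Read 'x': q1→{q3, q4}; now {q3, q4}.
Read 'x': q3→{q3, q4}, q4→∅; now {q3, q4}.
Read 'x': q3→{q3, q4}, q4→∅; now {q3, q4}.
Read 'x': q3→{q3, q4}, q4→∅; now {q3, q4}.
Read 'x': q3→{q3, q4}, q4→∅; now {q3, q4}.
The final set {q3, q4} contains the accepting states q3, q4.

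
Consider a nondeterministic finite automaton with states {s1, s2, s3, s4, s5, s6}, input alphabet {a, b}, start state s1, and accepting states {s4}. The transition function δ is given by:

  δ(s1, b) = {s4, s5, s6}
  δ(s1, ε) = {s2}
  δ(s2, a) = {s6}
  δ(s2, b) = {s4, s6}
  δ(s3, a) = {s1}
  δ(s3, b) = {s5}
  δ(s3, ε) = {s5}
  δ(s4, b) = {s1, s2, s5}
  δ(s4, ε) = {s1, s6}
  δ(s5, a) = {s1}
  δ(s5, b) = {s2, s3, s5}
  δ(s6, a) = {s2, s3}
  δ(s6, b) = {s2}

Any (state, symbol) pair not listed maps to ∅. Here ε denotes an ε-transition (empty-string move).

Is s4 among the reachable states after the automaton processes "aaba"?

No

Start: ε-closure({s1}) = {s1, s2}.
Read 'a': {s1, s2} → {s6}.
Read 'a': {s6} → {s2, s3, s5}.
Read 'b': {s2, s3, s5} → {s1, s2, s3, s4, s5, s6}.
Read 'a': {s1, s2, s3, s4, s5, s6} → {s1, s2, s3, s5, s6}.
State s4 is not in {s1, s2, s3, s5, s6}.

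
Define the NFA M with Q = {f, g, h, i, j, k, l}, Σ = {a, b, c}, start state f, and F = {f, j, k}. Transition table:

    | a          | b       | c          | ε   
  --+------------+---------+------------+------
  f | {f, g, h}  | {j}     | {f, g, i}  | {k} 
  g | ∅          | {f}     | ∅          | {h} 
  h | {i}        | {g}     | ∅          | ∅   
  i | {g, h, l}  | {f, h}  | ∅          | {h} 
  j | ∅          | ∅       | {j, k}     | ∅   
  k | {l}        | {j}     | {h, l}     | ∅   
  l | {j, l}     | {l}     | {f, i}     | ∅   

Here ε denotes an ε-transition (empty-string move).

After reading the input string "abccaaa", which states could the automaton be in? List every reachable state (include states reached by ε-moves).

Start: ε-closure({f}) = {f, k}.
Read 'a': f→{f, g, h}, k→{l}; union {f, g, h, l}; ε-closure = {f, g, h, k, l}.
Read 'b': f→{j}, g→{f}, h→{g}, k→{j}, l→{l}; union {f, g, j, l}; ε-closure = {f, g, h, j, k, l}.
Read 'c': f→{f, g, i}, g→∅, h→∅, j→{j, k}, k→{h, l}, l→{f, i}; now {f, g, h, i, j, k, l}.
Read 'c': f→{f, g, i}, g→∅, h→∅, i→∅, j→{j, k}, k→{h, l}, l→{f, i}; now {f, g, h, i, j, k, l}.
Read 'a': f→{f, g, h}, g→∅, h→{i}, i→{g, h, l}, j→∅, k→{l}, l→{j, l}; union {f, g, h, i, j, l}; ε-closure = {f, g, h, i, j, k, l}.
Read 'a': f→{f, g, h}, g→∅, h→{i}, i→{g, h, l}, j→∅, k→{l}, l→{j, l}; union {f, g, h, i, j, l}; ε-closure = {f, g, h, i, j, k, l}.
Read 'a': f→{f, g, h}, g→∅, h→{i}, i→{g, h, l}, j→∅, k→{l}, l→{j, l}; union {f, g, h, i, j, l}; ε-closure = {f, g, h, i, j, k, l}.

{f, g, h, i, j, k, l}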